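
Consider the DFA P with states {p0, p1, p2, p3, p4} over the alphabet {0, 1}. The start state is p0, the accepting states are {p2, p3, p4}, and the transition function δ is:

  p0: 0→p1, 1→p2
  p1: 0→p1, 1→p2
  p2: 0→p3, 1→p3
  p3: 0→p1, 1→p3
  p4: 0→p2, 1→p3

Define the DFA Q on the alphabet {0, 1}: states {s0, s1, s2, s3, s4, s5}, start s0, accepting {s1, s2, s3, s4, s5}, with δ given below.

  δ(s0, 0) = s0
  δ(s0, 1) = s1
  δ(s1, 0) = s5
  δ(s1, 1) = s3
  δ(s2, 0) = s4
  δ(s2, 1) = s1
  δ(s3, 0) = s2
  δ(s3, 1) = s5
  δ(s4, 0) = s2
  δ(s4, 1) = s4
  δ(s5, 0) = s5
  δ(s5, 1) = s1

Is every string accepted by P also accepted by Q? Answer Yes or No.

Yes

Exploring the product automaton P × Q from the start pair (p0, s0), following both machines on each input symbol, reaches 12 state pairs: (p0, s0), (p1, s0), (p2, s1), (p3, s5), (p3, s3), (p1, s5), (p3, s1), (p1, s2), (p1, s4), (p2, s4), (p3, s2), (p3, s4).
P accepts in {p2, p3, p4} and Q accepts in {s1, s2, s3, s4, s5}. The reachable pairs whose P-component is accepting are (p2, s1), (p3, s5), (p3, s3), (p3, s1), (p2, s4), (p3, s2), (p3, s4); in each of them the Q-component is accepting too, so the product for L(P) \ L(Q) (P-component accepting, Q-component rejecting) has no reachable accepting pair and the difference is empty.
Hence every string in L(P) is also in L(Q).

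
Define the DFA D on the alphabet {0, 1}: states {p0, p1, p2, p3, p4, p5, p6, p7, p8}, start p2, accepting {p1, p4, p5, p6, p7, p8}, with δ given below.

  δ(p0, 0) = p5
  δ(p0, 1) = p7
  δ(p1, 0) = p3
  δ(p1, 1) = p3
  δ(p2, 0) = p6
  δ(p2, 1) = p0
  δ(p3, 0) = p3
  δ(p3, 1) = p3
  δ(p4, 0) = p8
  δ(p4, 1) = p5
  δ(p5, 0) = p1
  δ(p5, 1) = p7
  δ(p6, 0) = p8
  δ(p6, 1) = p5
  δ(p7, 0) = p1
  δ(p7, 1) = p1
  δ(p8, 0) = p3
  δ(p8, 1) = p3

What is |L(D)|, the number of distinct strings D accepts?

The useful subgraph on states {p0, p1, p2, p5, p6, p7, p8} is acyclic, so L(D) is finite; the longest accepting path visits 5 useful states, giving maximum string length 4.
Counting accepting paths from p2 by length: 1 of length 1, 4 of length 2, 6 of length 3, 4 of length 4. Total 15.

15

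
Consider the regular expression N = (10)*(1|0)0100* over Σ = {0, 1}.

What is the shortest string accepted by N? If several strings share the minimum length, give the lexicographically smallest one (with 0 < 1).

By inspection of the expression, no string of length less than 4 matches, and 0010 is the lexicographically first match of length 4.

0010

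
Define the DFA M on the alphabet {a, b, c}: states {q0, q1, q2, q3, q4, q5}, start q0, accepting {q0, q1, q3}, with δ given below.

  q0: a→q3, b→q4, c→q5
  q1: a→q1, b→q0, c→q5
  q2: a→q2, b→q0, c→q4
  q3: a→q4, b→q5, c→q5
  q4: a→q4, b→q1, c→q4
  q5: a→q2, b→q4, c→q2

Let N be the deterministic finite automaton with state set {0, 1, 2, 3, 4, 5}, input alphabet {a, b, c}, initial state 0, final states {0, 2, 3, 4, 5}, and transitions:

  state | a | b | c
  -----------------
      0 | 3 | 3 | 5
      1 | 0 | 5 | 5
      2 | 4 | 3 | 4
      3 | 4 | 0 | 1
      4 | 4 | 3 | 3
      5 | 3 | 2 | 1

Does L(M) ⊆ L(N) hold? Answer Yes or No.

Yes

Exploring the product automaton M × N from the start pair (q0, 0), following both machines on each input symbol, reaches 27 state pairs: (q0, 0), (q3, 3), (q4, 3), (q5, 5), (q4, 4), (q5, 0), (q5, 1), (q1, 0), (q4, 1), (q2, 3), (q4, 2), (q2, 1), (q1, 3), (q2, 5), (q2, 0), (q4, 5), (q0, 3), (q4, 0), (q1, 5), (q2, 4), (q0, 5), (q1, 4), (q0, 2), (q1, 2), (q3, 4), (q5, 3), (q5, 4).
M accepts in {q0, q1, q3} and N accepts in {0, 2, 3, 4, 5}. The reachable pairs whose M-component is accepting are (q0, 0), (q3, 3), (q1, 0), (q1, 3), (q0, 3), (q1, 5), (q0, 5), (q1, 4), (q0, 2), (q1, 2), (q3, 4); in each of them the N-component is accepting too, so the product for L(M) \ L(N) (M-component accepting, N-component rejecting) has no reachable accepting pair and the difference is empty.
Hence every string in L(M) is also in L(N).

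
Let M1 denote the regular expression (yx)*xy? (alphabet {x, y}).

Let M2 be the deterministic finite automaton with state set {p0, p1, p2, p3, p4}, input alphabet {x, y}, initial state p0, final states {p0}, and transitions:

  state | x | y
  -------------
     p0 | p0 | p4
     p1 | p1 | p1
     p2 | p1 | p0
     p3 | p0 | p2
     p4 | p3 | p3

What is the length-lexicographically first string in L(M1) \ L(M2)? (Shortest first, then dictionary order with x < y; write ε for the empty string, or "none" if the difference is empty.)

The string xy is accepted by M1 but not by M2.
No shorter string lies in the difference, and xy is the lexicographically first length-2 string in L(M1) \ L(M2).

xy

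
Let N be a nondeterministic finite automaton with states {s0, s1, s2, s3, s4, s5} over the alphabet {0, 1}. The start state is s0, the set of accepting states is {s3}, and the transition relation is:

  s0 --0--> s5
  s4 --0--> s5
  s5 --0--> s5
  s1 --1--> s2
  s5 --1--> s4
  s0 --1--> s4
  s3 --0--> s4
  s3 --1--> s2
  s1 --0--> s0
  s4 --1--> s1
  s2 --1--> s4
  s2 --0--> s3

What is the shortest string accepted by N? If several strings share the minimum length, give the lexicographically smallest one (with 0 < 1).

1110

A breadth-first search from s0 reaches an accepting state first via the path s0 → s4 → s1 → s2 → s3 on input 1110.
No string of length < 4 is accepted (BFS exhausts all shorter strings without reaching an accepting state), and 1110 is the lexicographically least accepting string of length 4.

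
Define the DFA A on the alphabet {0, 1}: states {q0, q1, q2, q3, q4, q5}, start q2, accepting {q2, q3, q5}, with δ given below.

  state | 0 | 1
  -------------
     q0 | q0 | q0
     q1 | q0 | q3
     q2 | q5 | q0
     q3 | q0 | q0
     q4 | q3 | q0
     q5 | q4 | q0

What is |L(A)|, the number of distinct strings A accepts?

3

The useful subgraph on states {q2, q3, q4, q5} is acyclic, so L(A) is finite; the longest accepting path visits 4 useful states, giving maximum string length 3.
Counting accepting paths from q2 by length: 1 of length 0, 1 of length 1, 1 of length 3. Total 3.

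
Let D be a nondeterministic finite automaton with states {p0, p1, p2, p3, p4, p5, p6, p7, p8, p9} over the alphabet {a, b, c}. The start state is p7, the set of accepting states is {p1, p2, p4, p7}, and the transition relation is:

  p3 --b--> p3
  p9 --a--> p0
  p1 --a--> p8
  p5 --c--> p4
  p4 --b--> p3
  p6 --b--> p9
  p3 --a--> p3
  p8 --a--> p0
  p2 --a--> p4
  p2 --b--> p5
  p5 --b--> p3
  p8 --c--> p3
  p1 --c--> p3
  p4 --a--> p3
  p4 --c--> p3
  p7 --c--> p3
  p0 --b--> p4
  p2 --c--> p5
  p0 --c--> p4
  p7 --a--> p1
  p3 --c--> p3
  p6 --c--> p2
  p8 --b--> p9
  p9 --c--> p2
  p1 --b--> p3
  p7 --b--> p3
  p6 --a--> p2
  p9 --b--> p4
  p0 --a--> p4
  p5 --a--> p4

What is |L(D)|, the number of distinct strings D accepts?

The useful subgraph on states {p0, p1, p2, p4, p5, p7, p8, p9} is acyclic, so L(D) is finite; the longest accepting path visits 7 useful states, giving maximum string length 6.
Counting accepting paths from p7 by length: 1 of length 0, 1 of length 1, 5 of length 4, 4 of length 5, 4 of length 6. Total 15.

15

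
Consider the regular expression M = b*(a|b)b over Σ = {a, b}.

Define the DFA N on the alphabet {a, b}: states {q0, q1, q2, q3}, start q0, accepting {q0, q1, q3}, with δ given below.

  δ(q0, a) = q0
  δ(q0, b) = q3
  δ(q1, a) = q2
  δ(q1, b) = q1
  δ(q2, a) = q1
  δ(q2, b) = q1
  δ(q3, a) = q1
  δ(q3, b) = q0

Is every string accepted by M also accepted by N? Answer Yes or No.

Converting the expression M to a DFA (subset construction, then merging equivalent states) gives the minimal DFA with states {m0, m1, m2, m3, m4, m5}, start state m0, accepting states {m4, m5} and transitions m0: a→m1, b→m2; m1: a→m3, b→m4; m2: a→m1, b→m5; m3: a→m3, b→m3; m4: a→m3, b→m3; m5: a→m1, b→m5.
Exploring the product automaton M × N from the start pair (m0, q0), following both machines on each input symbol, reaches 12 state pairs: (m0, q0), (m1, q0), (m2, q3), (m3, q0), (m4, q3), (m1, q1), (m5, q0), (m3, q3), (m3, q1), (m3, q2), (m4, q1), (m5, q3).
M accepts in {m4, m5} and N accepts in {q0, q1, q3}. The reachable pairs whose M-component is accepting are (m4, q3), (m5, q0), (m4, q1), (m5, q3); in each of them the N-component is accepting too, so the product for L(M) \ L(N) (M-component accepting, N-component rejecting) has no reachable accepting pair and the difference is empty.
Hence every string in L(M) is also in L(N).

Yes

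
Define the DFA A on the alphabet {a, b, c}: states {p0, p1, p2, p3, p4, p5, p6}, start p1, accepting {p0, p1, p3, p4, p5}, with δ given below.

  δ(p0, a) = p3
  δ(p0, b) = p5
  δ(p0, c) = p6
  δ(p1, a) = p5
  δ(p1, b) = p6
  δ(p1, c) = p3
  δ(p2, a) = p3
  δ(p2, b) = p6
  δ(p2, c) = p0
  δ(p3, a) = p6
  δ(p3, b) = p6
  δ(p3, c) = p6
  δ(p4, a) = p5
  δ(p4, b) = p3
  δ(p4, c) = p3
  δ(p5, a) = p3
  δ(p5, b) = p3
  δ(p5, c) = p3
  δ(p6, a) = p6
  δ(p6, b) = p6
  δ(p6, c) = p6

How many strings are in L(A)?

6

The useful subgraph on states {p1, p3, p5} is acyclic, so L(A) is finite; the longest accepting path visits 3 useful states, giving maximum string length 2.
Counting accepting paths from p1 by length: 1 of length 0, 2 of length 1, 3 of length 2. Total 6.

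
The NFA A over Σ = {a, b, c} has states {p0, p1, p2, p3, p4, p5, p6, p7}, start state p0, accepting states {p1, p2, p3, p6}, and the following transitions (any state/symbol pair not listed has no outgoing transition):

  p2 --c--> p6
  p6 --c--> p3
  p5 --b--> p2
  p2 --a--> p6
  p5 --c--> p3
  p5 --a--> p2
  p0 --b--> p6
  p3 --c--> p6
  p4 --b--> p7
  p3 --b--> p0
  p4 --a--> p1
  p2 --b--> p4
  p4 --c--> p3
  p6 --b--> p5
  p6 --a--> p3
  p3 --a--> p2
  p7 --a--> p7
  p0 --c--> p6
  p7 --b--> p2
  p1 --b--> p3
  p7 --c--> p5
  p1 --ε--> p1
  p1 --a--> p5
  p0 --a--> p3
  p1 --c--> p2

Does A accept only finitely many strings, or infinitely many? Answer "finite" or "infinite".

State p0 is reachable from the start and can reach an accepting state, and it lies on the cycle p0 → p3 → p0.
Traversing that cycle any number of times yields accepted strings of unbounded length, so the language is infinite.

infinite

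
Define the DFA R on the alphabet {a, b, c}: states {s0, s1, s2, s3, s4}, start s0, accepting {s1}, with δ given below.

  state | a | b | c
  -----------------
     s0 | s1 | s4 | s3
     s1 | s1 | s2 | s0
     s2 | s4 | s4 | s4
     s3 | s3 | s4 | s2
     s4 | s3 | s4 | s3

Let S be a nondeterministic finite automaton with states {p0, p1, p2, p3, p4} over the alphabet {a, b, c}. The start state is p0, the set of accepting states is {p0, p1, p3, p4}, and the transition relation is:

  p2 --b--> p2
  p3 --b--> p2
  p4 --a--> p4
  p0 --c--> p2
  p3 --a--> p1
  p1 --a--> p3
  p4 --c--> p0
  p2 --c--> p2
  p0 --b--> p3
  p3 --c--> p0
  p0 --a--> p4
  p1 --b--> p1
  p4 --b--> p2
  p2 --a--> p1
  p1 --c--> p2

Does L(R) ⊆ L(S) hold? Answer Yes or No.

Yes

Exploring the product automaton R × S from the start pair (s0, p0), following both machines on each input symbol, reaches 13 state pairs: (s0, p0), (s1, p4), (s4, p3), (s3, p2), (s2, p2), (s3, p1), (s4, p2), (s3, p0), (s4, p1), (s3, p3), (s3, p4), (s2, p0), (s4, p4).
R accepts in {s1} and S accepts in {p0, p1, p3, p4}. The reachable pairs whose R-component is accepting are (s1, p4); in each of them the S-component is accepting too, so the product for L(R) \ L(S) (R-component accepting, S-component rejecting) has no reachable accepting pair and the difference is empty.
Hence every string in L(R) is also in L(S).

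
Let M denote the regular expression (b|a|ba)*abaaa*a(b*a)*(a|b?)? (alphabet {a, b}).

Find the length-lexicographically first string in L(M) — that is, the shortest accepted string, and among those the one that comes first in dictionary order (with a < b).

By inspection of the expression, no string of length less than 5 matches, and abaaa is the lexicographically first match of length 5.

abaaa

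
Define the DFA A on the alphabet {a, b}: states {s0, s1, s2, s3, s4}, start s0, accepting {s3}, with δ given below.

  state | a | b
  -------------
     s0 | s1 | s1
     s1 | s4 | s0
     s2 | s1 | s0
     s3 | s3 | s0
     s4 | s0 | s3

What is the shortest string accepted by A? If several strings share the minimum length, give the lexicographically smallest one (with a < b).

A breadth-first search from s0 reaches an accepting state first via the path s0 → s1 → s4 → s3 on input aab.
No string of length < 3 is accepted (BFS exhausts all shorter strings without reaching an accepting state), and aab is the lexicographically least accepting string of length 3.

aab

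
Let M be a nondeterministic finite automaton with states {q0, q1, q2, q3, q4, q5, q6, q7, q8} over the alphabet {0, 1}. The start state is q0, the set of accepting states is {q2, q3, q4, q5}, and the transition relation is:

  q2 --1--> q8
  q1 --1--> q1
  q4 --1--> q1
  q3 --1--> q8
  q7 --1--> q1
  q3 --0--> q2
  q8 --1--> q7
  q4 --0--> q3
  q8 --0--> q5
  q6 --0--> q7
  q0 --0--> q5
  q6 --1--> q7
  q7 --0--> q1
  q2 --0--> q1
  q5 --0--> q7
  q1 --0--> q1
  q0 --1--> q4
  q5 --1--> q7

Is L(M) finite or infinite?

finite

The useful states (reachable from q0 and able to reach an accepting state) are {q0, q2, q3, q4, q5, q8}.
Restricted to these states the transition graph has no cycle, so every accepting path has bounded length and L is finite.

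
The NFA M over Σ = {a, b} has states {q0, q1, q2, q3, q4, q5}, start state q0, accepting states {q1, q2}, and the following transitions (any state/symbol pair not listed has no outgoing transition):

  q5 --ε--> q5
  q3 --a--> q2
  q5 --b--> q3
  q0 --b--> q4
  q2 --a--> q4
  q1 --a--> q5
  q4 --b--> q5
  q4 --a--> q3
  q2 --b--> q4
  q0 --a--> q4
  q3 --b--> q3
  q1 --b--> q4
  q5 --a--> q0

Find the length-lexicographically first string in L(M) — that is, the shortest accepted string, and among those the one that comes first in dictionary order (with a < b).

A breadth-first search from q0 reaches an accepting state first via the path q0 → q4 → q3 → q2 on input aaa.
No string of length < 3 is accepted (BFS exhausts all shorter strings without reaching an accepting state), and aaa is the lexicographically least accepting string of length 3.

aaa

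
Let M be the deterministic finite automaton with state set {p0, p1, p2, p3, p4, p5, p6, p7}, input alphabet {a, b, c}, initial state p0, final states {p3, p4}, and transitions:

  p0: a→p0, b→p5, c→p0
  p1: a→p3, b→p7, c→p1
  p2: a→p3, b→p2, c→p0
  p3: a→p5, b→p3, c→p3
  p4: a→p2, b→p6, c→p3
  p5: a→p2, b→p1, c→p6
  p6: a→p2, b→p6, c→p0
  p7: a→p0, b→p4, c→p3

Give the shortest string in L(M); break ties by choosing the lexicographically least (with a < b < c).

A breadth-first search from p0 reaches an accepting state first via the path p0 → p5 → p2 → p3 on input baa.
No string of length < 3 is accepted (BFS exhausts all shorter strings without reaching an accepting state), and baa is the lexicographically least accepting string of length 3.

baa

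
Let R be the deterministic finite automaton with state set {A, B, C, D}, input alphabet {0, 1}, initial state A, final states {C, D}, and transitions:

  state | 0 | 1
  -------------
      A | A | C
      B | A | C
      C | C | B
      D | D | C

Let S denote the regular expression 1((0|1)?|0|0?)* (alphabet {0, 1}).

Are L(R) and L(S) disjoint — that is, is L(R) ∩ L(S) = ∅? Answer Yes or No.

The string 1 is accepted by both R and S.
Hence L(R) ∩ L(S) ≠ ∅.

No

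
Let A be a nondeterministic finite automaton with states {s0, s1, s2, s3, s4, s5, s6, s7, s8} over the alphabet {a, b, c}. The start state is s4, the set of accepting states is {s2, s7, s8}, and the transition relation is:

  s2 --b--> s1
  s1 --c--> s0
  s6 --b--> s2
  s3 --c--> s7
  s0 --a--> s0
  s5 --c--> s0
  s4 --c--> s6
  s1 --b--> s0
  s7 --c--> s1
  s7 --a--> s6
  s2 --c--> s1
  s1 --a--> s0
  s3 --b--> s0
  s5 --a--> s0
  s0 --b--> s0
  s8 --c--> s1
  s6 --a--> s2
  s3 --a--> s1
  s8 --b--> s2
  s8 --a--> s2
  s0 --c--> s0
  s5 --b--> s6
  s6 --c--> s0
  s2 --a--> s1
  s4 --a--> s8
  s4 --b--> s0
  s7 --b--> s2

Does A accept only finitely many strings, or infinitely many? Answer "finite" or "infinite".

finite

The useful states (reachable from s4 and able to reach an accepting state) are {s2, s4, s6, s8}.
Restricted to these states the transition graph has no cycle, so every accepting path has bounded length and L is finite.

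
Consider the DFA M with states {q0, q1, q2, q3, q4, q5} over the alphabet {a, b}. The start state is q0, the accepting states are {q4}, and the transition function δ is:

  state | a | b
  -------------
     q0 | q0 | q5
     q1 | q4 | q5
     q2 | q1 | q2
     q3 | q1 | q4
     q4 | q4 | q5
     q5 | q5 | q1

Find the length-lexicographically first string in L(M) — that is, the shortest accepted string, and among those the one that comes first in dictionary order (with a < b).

A breadth-first search from q0 reaches an accepting state first via the path q0 → q5 → q1 → q4 on input bba.
No string of length < 3 is accepted (BFS exhausts all shorter strings without reaching an accepting state), and bba is the lexicographically least accepting string of length 3.

bba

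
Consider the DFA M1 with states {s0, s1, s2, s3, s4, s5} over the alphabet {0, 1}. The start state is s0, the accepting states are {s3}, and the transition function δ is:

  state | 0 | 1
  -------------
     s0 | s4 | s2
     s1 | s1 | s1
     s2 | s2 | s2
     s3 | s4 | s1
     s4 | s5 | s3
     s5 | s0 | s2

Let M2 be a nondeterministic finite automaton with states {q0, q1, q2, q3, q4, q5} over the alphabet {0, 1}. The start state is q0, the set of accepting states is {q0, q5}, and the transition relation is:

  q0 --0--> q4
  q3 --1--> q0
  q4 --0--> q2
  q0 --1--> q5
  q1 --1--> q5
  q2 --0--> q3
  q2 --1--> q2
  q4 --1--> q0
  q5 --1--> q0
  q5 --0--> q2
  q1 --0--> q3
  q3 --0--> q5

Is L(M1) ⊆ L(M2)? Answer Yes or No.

Exploring the product automaton M1 × M2 from the start pair (s0, q0), following both machines on each input symbol, reaches 16 state pairs: (s0, q0), (s4, q4), (s2, q5), (s5, q2), (s3, q0), (s2, q2), (s2, q0), (s0, q3), (s1, q5), (s2, q3), (s2, q4), (s4, q5), (s1, q2), (s1, q0), (s1, q3), (s1, q4).
M1 accepts in {s3} and M2 accepts in {q0, q5}. The reachable pairs whose M1-component is accepting are (s3, q0); in each of them the M2-component is accepting too, so the product for L(M1) \ L(M2) (M1-component accepting, M2-component rejecting) has no reachable accepting pair and the difference is empty.
Hence every string in L(M1) is also in L(M2).

Yes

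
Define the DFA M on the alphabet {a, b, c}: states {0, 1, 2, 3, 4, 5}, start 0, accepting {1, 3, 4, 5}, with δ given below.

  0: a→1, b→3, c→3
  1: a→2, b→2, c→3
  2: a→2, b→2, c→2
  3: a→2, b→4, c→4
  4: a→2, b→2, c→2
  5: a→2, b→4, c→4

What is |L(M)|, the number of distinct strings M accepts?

10

The useful subgraph on states {0, 1, 3, 4} is acyclic, so L(M) is finite; the longest accepting path visits 4 useful states, giving maximum string length 3.
Counting accepting paths from 0 by length: 3 of length 1, 5 of length 2, 2 of length 3. Total 10.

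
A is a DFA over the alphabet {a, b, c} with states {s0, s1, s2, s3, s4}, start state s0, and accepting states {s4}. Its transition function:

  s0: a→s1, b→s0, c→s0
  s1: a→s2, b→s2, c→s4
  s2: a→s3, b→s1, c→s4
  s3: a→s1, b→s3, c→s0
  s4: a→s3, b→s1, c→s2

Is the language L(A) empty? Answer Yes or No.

The string ac is accepted: the run s0 → s1 → s4 ends in the accepting state s4.
Since at least one string is accepted, L(A) is not empty.

No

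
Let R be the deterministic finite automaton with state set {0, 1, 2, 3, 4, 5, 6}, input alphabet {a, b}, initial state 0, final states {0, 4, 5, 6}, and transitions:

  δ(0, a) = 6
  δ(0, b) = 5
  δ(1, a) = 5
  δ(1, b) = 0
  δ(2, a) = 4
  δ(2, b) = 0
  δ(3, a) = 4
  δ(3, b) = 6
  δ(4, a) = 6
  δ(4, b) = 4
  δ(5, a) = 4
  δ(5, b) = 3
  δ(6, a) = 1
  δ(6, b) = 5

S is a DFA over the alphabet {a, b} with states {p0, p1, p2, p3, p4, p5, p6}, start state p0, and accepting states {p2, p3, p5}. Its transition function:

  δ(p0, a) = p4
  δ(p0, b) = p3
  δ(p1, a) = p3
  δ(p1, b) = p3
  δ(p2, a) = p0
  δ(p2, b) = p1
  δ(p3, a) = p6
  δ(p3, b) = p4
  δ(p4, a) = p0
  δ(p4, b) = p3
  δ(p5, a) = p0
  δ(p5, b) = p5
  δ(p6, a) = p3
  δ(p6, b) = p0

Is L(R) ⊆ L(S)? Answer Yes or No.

The empty string ε is in L(R) but not in L(S).
So L(R) ⊄ L(S).

No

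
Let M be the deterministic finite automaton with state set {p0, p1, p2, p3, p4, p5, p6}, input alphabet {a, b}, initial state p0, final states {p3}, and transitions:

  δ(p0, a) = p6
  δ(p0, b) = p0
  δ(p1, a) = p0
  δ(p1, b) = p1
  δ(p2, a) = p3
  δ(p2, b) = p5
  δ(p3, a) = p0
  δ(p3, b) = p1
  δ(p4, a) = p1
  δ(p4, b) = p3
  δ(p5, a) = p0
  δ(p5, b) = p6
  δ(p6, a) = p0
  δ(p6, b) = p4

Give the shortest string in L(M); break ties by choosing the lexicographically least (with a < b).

A breadth-first search from p0 reaches an accepting state first via the path p0 → p6 → p4 → p3 on input abb.
No string of length < 3 is accepted (BFS exhausts all shorter strings without reaching an accepting state), and abb is the lexicographically least accepting string of length 3.

abb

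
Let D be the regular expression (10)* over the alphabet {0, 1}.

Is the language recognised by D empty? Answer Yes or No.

No

The empty string ε matches the expression, so it belongs to L(D).
Since L(D) contains at least one string, it is not empty.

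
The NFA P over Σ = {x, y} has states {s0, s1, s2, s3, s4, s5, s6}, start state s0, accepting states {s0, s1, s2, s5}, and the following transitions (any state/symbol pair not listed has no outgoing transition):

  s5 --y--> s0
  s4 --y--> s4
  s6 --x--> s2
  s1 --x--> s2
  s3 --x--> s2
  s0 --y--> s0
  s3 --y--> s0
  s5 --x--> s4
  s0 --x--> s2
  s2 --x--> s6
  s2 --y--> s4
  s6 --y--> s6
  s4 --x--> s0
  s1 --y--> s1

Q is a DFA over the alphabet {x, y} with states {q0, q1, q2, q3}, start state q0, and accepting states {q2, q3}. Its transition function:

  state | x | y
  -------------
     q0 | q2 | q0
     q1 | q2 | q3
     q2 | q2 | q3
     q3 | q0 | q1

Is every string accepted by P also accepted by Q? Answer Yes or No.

The empty string ε is in L(P) but not in L(Q).
So L(P) ⊄ L(Q).

No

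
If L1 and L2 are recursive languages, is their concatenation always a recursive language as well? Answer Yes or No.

Yes

For an input of length n, try each of the n+1 split points, running the decider for L₁ on the prefix and the decider for L₂ on the suffix; accept if some split succeeds. Finitely many halting sub-runs, so this decides L₁L₂.
So the recursive languages are closed under concatenation.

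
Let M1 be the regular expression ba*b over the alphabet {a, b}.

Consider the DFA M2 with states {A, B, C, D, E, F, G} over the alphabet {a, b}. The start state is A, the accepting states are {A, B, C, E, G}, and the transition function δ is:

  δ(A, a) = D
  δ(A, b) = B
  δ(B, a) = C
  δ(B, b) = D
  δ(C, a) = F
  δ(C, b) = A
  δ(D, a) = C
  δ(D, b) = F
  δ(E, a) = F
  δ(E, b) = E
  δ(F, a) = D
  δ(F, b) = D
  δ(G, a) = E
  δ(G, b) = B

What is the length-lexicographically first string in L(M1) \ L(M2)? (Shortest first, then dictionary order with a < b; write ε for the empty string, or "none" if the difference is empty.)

bb

The string bb is accepted by M1 but not by M2.
No shorter string lies in the difference, and bb is the lexicographically first length-2 string in L(M1) \ L(M2).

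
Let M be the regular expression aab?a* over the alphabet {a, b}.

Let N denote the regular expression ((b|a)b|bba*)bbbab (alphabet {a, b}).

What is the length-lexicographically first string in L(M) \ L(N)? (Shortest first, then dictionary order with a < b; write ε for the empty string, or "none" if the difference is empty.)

The string aa is accepted by M but not by N.
No shorter string lies in the difference, and aa is the lexicographically first length-2 string in L(M) \ L(N).

aa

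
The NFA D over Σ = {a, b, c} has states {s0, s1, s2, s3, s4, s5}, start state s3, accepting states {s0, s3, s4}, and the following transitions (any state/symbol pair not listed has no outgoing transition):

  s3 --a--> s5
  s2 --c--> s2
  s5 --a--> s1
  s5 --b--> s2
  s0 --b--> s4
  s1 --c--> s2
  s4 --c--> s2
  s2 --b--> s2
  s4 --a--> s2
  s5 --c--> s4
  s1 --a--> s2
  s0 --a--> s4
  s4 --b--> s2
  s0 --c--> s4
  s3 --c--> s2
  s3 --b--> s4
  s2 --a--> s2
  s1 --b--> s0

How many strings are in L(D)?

7

The useful subgraph on states {s0, s1, s3, s4, s5} is acyclic, so L(D) is finite; the longest accepting path visits 5 useful states, giving maximum string length 4.
Counting accepting paths from s3 by length: 1 of length 0, 1 of length 1, 1 of length 2, 1 of length 3, 3 of length 4. Total 7.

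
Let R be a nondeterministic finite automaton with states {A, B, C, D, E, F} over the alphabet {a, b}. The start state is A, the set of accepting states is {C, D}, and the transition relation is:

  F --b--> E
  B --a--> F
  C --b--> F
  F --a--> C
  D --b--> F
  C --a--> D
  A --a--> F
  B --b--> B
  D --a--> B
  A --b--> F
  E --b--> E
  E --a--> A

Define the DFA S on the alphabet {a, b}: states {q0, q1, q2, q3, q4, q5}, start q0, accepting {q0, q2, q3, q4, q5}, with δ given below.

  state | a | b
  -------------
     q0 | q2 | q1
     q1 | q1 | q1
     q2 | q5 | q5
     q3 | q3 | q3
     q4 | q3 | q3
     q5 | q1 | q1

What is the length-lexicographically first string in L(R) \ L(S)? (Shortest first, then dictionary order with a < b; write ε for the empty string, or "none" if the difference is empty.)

The string ba is accepted by R but not by S.
No shorter string lies in the difference, and ba is the lexicographically first length-2 string in L(R) \ L(S).

ba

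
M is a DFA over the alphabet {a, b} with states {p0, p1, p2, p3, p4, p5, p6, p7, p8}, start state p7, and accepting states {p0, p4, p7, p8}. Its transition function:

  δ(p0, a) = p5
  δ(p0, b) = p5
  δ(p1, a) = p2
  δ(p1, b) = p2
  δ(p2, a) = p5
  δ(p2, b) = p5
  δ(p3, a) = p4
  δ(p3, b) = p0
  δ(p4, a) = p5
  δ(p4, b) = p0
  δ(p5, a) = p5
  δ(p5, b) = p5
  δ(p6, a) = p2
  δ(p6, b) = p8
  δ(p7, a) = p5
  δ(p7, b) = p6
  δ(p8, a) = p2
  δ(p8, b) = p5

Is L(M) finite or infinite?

finite

The useful states (reachable from p7 and able to reach an accepting state) are {p6, p7, p8}.
Restricted to these states the transition graph has no cycle, so every accepting path has bounded length and L is finite.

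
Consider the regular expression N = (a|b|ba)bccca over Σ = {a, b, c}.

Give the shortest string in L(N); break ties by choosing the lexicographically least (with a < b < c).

abccca

By inspection of the expression, no string of length less than 6 matches, and abccca is the lexicographically first match of length 6.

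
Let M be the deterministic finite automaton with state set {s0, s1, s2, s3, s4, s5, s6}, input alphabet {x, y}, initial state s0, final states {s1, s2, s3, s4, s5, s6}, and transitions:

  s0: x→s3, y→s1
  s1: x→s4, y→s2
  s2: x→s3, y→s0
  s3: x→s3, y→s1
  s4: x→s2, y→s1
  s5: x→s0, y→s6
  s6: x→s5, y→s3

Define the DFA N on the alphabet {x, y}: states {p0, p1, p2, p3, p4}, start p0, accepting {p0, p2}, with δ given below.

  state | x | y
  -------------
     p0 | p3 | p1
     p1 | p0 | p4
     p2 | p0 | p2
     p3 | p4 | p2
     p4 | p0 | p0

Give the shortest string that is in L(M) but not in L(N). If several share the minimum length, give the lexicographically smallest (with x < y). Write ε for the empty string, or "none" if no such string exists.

The string x is accepted by M but not by N.
No shorter string lies in the difference, and x is the lexicographically first length-1 string in L(M) \ L(N).

x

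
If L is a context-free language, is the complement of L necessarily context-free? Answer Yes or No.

No

CFLs are closed under union, so if they were also closed under complement they would be closed under intersection by De Morgan (L₁ ∩ L₂ is the complement of the union of the complements). But {aⁿbⁿcᵐ} ∩ {aᵐbⁿcⁿ} = {aⁿbⁿcⁿ} is not context-free although both operands are.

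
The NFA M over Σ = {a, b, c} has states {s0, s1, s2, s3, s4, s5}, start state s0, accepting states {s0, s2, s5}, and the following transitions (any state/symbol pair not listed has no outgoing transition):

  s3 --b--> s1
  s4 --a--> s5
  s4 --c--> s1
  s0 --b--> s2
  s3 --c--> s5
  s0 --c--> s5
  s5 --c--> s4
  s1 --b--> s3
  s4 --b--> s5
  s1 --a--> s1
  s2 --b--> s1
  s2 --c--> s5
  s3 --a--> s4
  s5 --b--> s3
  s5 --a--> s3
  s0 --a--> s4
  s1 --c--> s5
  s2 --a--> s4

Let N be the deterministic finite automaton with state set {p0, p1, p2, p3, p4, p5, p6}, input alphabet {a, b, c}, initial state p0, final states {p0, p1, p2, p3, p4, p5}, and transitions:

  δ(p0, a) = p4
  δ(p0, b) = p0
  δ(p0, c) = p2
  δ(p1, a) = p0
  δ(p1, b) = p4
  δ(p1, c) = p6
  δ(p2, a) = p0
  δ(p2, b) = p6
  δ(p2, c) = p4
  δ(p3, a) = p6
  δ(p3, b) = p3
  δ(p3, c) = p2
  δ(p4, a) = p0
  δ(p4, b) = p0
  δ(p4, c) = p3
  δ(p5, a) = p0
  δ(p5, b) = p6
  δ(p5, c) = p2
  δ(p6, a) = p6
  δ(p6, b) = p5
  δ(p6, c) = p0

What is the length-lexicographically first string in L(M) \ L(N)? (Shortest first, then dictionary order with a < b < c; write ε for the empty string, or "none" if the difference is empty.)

The string aacb is accepted by M but not by N.
No shorter string lies in the difference, and aacb is the lexicographically first length-4 string in L(M) \ L(N).

aacb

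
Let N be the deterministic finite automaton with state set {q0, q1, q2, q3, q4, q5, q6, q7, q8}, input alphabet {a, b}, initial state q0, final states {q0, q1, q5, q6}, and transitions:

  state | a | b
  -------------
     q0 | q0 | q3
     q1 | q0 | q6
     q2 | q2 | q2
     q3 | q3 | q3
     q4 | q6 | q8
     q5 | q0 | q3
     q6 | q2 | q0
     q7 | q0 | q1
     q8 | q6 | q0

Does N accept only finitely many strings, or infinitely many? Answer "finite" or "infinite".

State q0 is reachable from the start and can reach an accepting state, and it lies on the cycle q0 → q0.
Traversing that cycle any number of times yields accepted strings of unbounded length, so the language is infinite.

infinite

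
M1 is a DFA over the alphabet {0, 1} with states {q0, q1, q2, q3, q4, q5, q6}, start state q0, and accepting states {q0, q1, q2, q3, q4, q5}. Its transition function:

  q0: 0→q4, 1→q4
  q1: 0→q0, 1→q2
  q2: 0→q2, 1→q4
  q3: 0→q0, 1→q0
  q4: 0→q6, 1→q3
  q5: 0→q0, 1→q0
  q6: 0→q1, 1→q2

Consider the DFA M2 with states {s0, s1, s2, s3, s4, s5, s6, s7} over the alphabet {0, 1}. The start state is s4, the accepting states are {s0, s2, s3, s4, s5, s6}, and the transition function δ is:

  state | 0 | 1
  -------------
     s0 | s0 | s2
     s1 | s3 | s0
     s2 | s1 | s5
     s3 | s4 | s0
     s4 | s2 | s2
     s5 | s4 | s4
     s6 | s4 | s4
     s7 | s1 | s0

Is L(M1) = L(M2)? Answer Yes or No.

Yes

Exploring the product automaton M1 × M2 from the start pair (q0, s4), following both machines on each input symbol, reaches 6 state pairs: (q0, s4), (q4, s2), (q6, s1), (q3, s5), (q1, s3), (q2, s0).
M1 accepts in {q0, q1, q2, q3, q4, q5} and M2 accepts in {s0, s2, s3, s4, s5, s6}. In every reachable pair the two components are either both accepting — (q0, s4), (q4, s2), (q3, s5), (q1, s3), (q2, s0) — or both non-accepting, so no string is accepted by exactly one of the machines: L(M1) \ L(M2) and L(M2) \ L(M1) are both empty.
Hence every string is accepted by M1 iff it is accepted by M2, and the two languages coincide.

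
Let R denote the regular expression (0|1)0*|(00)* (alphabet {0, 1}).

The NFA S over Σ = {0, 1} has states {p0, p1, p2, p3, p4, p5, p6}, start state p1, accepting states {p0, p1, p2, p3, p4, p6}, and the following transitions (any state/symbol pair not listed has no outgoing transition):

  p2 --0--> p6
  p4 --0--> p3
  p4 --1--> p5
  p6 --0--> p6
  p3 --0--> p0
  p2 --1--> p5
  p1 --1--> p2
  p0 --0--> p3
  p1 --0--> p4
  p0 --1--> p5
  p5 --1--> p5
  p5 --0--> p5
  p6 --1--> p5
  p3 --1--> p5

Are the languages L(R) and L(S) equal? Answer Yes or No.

Yes

Converting the expression R to a DFA (subset construction, then merging equivalent states) gives the minimal DFA with states {r0, r1, r2}, start state r0, accepting states {r0, r1} and transitions r0: 0→r1, 1→r1; r1: 0→r1, 1→r2; r2: 0→r2, 1→r2.
Exploring the product automaton R × S from the start pair (r0, p1), following both machines on each input symbol, reaches 7 state pairs: (r0, p1), (r1, p4), (r1, p2), (r1, p3), (r2, p5), (r1, p6), (r1, p0).
R accepts in {r0, r1} and S accepts in {p0, p1, p2, p3, p4, p6}. In every reachable pair the two components are either both accepting — (r0, p1), (r1, p4), (r1, p2), (r1, p3), (r1, p6), (r1, p0) — or both non-accepting, so no string is accepted by exactly one of the machines: L(R) \ L(S) and L(S) \ L(R) are both empty.
Hence every string is accepted by R iff it is accepted by S, and the two languages coincide.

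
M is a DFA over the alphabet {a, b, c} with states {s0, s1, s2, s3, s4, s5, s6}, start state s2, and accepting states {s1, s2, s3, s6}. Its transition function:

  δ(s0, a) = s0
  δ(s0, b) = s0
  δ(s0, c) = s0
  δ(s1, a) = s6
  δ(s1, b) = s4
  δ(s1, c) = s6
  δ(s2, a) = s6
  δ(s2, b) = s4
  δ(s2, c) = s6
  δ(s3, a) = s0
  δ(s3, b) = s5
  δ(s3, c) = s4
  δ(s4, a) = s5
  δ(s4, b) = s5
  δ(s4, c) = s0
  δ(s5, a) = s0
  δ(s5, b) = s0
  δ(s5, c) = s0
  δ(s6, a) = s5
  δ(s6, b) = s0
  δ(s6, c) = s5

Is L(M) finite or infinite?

finite

The useful states (reachable from s2 and able to reach an accepting state) are {s2, s6}.
Restricted to these states the transition graph has no cycle, so every accepting path has bounded length and L is finite.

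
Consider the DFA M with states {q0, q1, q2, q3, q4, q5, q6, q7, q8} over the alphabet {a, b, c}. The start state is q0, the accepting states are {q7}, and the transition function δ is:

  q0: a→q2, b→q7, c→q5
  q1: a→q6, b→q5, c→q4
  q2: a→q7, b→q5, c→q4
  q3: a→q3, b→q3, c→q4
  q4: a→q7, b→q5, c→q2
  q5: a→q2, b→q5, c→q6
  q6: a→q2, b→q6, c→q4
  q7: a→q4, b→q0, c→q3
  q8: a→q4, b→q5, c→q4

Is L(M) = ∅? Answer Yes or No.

No

The string b is accepted: the run q0 → q7 ends in the accepting state q7.
Since at least one string is accepted, L(M) is not empty.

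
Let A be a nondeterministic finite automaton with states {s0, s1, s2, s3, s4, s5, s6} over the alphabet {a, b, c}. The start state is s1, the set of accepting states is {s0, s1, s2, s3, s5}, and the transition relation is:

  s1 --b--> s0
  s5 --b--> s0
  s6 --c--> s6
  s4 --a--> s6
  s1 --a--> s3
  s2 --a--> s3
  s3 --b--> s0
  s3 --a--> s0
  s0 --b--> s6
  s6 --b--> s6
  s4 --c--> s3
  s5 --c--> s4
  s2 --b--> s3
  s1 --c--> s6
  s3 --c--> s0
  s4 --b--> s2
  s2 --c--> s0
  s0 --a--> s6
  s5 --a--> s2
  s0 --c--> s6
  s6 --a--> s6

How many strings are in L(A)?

6

The useful subgraph on states {s0, s1, s3} is acyclic, so L(A) is finite; the longest accepting path visits 3 useful states, giving maximum string length 2.
Counting accepting paths from s1 by length: 1 of length 0, 2 of length 1, 3 of length 2. Total 6.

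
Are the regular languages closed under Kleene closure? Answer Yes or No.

If R is a regular expression for L then R* denotes L*; on automata, add a new accepting start state with an ε-move into the old start state and ε-moves from every old accepting state back to it.
So the regular languages are closed under Kleene star.

Yes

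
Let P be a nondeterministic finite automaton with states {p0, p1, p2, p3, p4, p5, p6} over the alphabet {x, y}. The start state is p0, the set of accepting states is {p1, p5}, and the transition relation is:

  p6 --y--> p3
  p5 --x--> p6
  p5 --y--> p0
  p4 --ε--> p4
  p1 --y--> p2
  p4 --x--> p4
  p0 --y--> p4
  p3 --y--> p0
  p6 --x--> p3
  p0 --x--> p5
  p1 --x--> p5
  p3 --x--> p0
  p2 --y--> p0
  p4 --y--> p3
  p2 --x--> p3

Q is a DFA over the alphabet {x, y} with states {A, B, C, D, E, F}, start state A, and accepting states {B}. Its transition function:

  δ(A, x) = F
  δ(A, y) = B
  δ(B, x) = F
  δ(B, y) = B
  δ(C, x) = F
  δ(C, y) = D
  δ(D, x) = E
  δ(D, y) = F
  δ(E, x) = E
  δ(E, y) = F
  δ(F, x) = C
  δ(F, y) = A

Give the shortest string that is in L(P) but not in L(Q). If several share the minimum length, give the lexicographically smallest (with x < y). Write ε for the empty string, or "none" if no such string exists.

The string x is accepted by P but not by Q.
No shorter string lies in the difference, and x is the lexicographically first length-1 string in L(P) \ L(Q).

x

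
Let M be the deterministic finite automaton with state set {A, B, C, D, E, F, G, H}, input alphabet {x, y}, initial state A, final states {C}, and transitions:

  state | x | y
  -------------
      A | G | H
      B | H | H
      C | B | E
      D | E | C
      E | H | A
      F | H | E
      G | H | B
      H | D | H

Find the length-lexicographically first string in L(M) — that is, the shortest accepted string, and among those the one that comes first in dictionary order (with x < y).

A breadth-first search from A reaches an accepting state first via the path A → H → D → C on input yxy.
No string of length < 3 is accepted (BFS exhausts all shorter strings without reaching an accepting state), and yxy is the lexicographically least accepting string of length 3.

yxy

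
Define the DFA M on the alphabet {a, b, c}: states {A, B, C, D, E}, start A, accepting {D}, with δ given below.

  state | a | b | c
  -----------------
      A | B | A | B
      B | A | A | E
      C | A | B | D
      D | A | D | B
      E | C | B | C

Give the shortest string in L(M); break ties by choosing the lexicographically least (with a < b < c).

acac

A breadth-first search from A reaches an accepting state first via the path A → B → E → C → D on input acac.
No string of length < 4 is accepted (BFS exhausts all shorter strings without reaching an accepting state), and acac is the lexicographically least accepting string of length 4.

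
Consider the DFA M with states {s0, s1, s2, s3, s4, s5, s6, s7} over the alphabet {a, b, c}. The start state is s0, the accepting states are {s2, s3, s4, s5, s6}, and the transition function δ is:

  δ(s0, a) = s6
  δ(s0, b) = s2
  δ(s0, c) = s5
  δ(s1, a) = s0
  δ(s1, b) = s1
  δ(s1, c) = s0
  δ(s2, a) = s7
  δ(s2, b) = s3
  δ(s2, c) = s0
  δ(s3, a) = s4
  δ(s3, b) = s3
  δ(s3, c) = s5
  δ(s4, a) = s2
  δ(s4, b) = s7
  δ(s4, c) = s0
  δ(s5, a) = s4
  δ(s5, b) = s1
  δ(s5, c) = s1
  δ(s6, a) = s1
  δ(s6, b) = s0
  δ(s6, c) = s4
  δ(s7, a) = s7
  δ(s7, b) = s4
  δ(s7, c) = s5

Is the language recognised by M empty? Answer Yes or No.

The string a is accepted: the run s0 → s6 ends in the accepting state s6.
Since at least one string is accepted, L(M) is not empty.

No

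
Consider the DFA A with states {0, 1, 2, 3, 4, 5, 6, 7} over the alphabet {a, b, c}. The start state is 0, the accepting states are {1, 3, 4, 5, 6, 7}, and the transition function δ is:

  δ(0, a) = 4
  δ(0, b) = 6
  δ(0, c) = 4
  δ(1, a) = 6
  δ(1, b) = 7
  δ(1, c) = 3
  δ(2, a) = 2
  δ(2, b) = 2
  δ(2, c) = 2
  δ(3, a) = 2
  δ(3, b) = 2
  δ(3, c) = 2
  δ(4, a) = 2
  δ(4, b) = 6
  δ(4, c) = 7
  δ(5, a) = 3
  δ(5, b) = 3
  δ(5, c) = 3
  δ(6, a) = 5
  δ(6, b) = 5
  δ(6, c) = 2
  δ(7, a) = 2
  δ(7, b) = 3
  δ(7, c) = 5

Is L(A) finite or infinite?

finite

The useful states (reachable from 0 and able to reach an accepting state) are {0, 3, 4, 5, 6, 7}.
Restricted to these states the transition graph has no cycle, so every accepting path has bounded length and L is finite.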